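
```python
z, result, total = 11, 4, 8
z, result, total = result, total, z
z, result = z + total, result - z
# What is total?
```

Trace:
`z, result, total = 11, 4, 8` → z = 11; result = 4; total = 8
`z, result, total = result, total, z` → z = 4; result = 8; total = 11
`z, result = z + total, result - z` → z = 15; result = 4
So total = 11

Answer: 11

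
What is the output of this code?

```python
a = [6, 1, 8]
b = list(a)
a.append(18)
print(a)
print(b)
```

Key concept: list() constructor creates copy.
Step by step:
`a = [6, 1, 8]` → a = [6, 1, 8]
`b = list(a)` → b = [6, 1, 8]
`a.append(18)` → a = [6, 1, 8, 18]
`print(a)` → prints [6, 1, 8, 18]
`print(b)` → prints [6, 1, 8]

Answer:
[6, 1, 8, 18]
[6, 1, 8]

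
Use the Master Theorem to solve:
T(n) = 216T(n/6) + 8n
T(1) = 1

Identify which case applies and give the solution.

a=216, b=6, f(n)=8n. log_6(216) = 3. Since c=1 < 3, Case 1 applies: T(n) = Θ(n^log_b(a)) = O(n^3).

Answer: O(n^3) - Case 1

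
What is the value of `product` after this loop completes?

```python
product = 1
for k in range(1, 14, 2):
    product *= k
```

Product of 1, 3, 5, ... up to 13
`product` takes the values: 1 → 3 → 15 → 105 → 945 → 10395 → 135135

Answer: 135135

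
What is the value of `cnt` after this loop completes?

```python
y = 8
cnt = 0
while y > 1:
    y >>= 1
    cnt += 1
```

Count right shifts until 1
`cnt` takes the values: 0 → 1 → 2 → 3

Answer: 3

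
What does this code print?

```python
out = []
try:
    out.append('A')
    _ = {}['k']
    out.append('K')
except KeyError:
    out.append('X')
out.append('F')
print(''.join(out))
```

Execution trace: 'A' (try body) → 'X' (except KeyError) → 'F' (after the try/except). Output: AXF

Answer: AXF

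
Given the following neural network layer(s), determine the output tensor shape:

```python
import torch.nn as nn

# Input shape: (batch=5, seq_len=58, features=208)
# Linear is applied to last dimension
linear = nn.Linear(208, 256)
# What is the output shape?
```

Input: (5, 58, 208) -> Output: (5, 58, 256)

Answer: (5, 58, 256)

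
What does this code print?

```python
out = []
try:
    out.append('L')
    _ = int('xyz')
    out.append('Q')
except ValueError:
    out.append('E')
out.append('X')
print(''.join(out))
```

Execution trace: 'L' (try body) → 'E' (except ValueError) → 'X' (after the try/except). Output: LEX

Answer: LEX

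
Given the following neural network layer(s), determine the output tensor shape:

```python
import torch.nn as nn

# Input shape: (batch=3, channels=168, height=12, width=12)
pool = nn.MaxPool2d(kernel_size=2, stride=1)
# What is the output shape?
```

Input: (3, 168, 12, 12) -> Output: (3, 168, 11, 11)

Answer: (3, 168, 11, 11)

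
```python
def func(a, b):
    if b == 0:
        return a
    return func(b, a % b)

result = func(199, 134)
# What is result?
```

func(199, 134) -> func(134, 65) -> func(65, 4) -> func(4, 1) -> func(1, 0) -> 1

Answer: 1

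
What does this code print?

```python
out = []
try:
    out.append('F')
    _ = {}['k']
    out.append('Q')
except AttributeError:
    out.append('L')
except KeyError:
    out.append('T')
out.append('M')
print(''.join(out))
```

Execution trace: 'F' (try body) → 'T' (except KeyError) → 'M' (after the try/except). Output: FTM

Answer: FTM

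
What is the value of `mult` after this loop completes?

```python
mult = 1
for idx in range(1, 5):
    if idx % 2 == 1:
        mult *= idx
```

Product of odd numbers 1 to 4
`mult` takes the values: 1 → 3

Answer: 3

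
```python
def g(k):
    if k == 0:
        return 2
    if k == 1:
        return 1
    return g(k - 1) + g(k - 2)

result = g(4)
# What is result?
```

Build up from base cases: g(0)=2, g(1)=1, g(2)=3, g(3)=4, g(4)=7

Answer: 7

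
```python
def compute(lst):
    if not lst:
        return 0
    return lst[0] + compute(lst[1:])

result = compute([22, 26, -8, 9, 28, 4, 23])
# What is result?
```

22 + 26 + (-8) + 9 + 28 + 4 + 23 + 0 = 104

Answer: 104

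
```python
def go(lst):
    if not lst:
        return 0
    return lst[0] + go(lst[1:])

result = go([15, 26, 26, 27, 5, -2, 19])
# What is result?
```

15 + 26 + 26 + 27 + 5 + (-2) + 19 + 0 = 116

Answer: 116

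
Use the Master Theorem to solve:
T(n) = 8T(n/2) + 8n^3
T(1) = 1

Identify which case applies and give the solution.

a=8, b=2, f(n)=8n^3. log_2(8) = 3. Since c=3 = 3, Case 2 applies: T(n) = Θ(n^log_b(a) · log n) = O(n^3 log n).

Answer: O(n^3 log n) - Case 2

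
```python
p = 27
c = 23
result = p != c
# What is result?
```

Trace:
`p = 27` → p = 27
`c = 23` → c = 23
`result = p != c` → result = True
So result = True

Answer: True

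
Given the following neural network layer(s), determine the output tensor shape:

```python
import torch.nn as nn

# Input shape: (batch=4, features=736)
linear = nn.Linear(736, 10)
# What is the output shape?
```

Input: (4, 736) -> Output: (4, 10)

Answer: (4, 10)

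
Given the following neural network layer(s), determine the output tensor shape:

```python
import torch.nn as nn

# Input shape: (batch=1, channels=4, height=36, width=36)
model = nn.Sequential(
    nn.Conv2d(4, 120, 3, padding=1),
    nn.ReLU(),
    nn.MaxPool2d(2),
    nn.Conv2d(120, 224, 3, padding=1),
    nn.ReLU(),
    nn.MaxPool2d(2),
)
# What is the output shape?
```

Input: (1, 4, 36, 36) -> after first Conv2d: (1, 120, 36, 36) -> after first MaxPool2d: (1, 120, 18, 18) -> after second Conv2d: (1, 224, 18, 18) -> Output: (1, 224, 9, 9)

Answer: (1, 224, 9, 9)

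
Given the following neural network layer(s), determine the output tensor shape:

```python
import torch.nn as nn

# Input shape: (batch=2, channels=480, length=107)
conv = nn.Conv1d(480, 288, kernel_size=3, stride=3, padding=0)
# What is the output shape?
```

Input: (2, 480, 107) -> Output: (2, 288, 35)

Answer: (2, 288, 35)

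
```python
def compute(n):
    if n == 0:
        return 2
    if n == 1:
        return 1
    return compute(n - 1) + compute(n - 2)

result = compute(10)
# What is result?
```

Build up from base cases: compute(0)=2, compute(1)=1, compute(2)=3, compute(3)=4, compute(4)=7, compute(5)=11, compute(6)=18, ..., compute(10)=123

Answer: 123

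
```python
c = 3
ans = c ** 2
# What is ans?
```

Trace:
`c = 3` → c = 3
`ans = c ** 2` → ans = 9
So ans = 9

Answer: 9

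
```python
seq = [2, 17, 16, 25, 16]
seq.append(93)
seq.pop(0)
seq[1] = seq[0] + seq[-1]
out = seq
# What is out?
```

Trace:
`seq = [2, 17, 16, 25, 16]` → seq = [2, 17, 16, 25, 16]
`seq.append(93)` → seq = [2, 17, 16, 25, 16, 93]
`seq.pop(0)` → seq = [17, 16, 25, 16, 93]
`seq[1] = seq[0] + seq[-1]` → seq = [17, 110, 25, 16, 93]
`out = seq` → out = [17, 110, 25, 16, 93]
So out = [17, 110, 25, 16, 93]

Answer: [17, 110, 25, 16, 93]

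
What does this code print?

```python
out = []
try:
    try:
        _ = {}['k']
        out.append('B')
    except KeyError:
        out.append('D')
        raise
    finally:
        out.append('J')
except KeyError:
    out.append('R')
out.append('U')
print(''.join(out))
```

Execution trace: 'D' (inner except KeyError) → 'J' (inner finally) → 'R' (outer except KeyError) → 'U' (after the try/except). Output: DJRU

Answer: DJRU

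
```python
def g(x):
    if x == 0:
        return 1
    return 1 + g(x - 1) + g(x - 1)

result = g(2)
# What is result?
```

g(x) = 1 + 2·g(x-1), g(0)=1. Closed form: (1+1)·2^2 - 1 = 7.

Answer: 7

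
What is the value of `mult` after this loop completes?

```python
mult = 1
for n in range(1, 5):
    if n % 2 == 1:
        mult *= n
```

Product of odd numbers 1 to 4
`mult` takes the values: 1 → 3

Answer: 3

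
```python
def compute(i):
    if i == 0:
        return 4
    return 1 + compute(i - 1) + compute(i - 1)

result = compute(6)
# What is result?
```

compute(i) = 1 + 2·compute(i-1), compute(0)=4. Closed form: (4+1)·2^6 - 1 = 319.

Answer: 319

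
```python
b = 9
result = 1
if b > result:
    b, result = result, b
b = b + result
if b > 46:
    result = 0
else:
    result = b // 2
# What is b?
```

Trace:
`b = 9` → b = 9
`result = 1` → result = 1
`if b > result: ...` → b > result is True → b = 1; result = 9
`b = b + result` → b = 10
`if b > 46: ...` → b > 46 is False, take else branch → result = 5
So b = 10

Answer: 10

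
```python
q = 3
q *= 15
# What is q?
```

Trace:
`q = 3` → q = 3
`q *= 15` → q = 45
So q = 45

Answer: 45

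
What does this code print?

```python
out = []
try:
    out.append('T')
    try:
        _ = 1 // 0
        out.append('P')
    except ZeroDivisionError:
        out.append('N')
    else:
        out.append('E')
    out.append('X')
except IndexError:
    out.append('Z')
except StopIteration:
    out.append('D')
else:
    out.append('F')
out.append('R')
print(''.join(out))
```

Execution trace: 'T' (try body) → 'N' (inner except ZeroDivisionError) → 'X' (try body, no exception) → 'F' (else) → 'R' (after the try/except). Output: TNXFR

Answer: TNXFR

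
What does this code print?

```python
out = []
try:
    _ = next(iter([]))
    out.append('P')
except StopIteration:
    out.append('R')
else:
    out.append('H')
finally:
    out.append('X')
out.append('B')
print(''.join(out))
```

Execution trace: 'R' (except StopIteration) → 'X' (finally) → 'B' (after the try/except). Output: RXB

Answer: RXB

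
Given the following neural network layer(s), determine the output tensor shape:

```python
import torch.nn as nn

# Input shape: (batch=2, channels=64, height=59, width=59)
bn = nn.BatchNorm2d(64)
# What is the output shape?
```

Input: (2, 64, 59, 59) -> Output: (2, 64, 59, 59)

Answer: (2, 64, 59, 59)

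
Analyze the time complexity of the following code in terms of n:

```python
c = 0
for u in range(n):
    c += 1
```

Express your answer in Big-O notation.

Each loop level contributes: n. Multiplying the contributions gives O(n).

Answer: O(n)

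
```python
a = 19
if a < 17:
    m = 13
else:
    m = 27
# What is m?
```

Trace:
`a = 19` → a = 19
`if a < 17: ...` → a < 17 is False, take else branch → m = 27
So m = 27

Answer: 27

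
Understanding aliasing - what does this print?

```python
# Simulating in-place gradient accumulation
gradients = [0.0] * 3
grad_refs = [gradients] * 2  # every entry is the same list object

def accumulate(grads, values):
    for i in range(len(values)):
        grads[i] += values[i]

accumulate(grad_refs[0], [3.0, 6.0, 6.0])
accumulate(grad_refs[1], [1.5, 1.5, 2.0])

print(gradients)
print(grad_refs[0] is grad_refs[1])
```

Key concept: gradient accumulation aliasing.
Step by step:
`gradients = [0.0] * 3` → gradients = [0.0, 0.0, 0.0]
`grad_refs = [gradients] * 2` → grad_refs = [[0.0, 0.0, 0.0], [0.0, 0.0, 0.0]]
`accumulate(grad_refs[0], [3.0, 6.0, 6.0])` → gradients = [3.0, 6.0, 6.0]; grad_refs = [[3.0, 6.0, 6.0], [3.0, 6.0, 6.0]]
`accumulate(grad_refs[1], [1.5, 1.5, 2.0])` → gradients = [4.5, 7.5, 8.0]; grad_refs = [[4.5, 7.5, 8.0], [4.5, 7.5, 8.0]]
`print(gradients)` → prints [4.5, 7.5, 8.0]
`print(grad_refs[0] is grad_refs[1])` → prints True

Answer:
[4.5, 7.5, 8.0]
True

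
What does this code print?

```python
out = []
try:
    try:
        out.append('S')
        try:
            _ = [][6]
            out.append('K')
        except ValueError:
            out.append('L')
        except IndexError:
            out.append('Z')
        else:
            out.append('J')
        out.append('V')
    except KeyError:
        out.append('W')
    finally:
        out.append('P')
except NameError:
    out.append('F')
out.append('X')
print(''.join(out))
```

Execution trace: 'S' (try body) → 'Z' (inner except IndexError) → 'V' (try body, no exception) → 'P' (finally) → 'X' (after the try/except). Output: SZVPX

Answer: SZVPX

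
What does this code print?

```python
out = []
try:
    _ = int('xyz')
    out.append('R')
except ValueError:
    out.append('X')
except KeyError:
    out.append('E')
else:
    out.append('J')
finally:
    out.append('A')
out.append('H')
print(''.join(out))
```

Execution trace: 'X' (except ValueError) → 'A' (finally) → 'H' (after the try/except). Output: XAH

Answer: XAH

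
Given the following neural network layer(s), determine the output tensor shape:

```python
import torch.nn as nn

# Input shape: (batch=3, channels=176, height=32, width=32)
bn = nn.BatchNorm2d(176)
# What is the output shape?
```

Input: (3, 176, 32, 32) -> Output: (3, 176, 32, 32)

Answer: (3, 176, 32, 32)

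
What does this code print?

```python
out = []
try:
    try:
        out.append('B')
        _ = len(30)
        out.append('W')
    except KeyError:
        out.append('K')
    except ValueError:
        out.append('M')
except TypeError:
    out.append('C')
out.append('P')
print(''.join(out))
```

Execution trace: 'B' (try body) → 'C' (outer except TypeError) → 'P' (after the try/except). Output: BCP

Answer: BCP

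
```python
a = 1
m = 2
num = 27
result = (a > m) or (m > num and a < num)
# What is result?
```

Trace:
`a = 1` → a = 1
`m = 2` → m = 2
`num = 27` → num = 27
`result = (a > m) or (m > num and a < num)` → result = False
So result = False

Answer: False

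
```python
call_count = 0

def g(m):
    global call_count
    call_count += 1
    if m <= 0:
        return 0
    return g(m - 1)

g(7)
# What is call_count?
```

Linear recursion stepping by 1: 8 calls from m=7 down to ≤0.

Answer: 8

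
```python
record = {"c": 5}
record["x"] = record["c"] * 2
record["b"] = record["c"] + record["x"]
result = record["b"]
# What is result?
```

Trace:
`record = {"c": 5}` → record = {'c': 5}
`record["x"] = record["c"] * 2` → record = {'c': 5, 'x': 10}
`record["b"] = record["c"] + record["x"]` → record = {'c': 5, 'x': 10, 'b': 15}
`result = record["b"]` → result = 15
So result = 15

Answer: 15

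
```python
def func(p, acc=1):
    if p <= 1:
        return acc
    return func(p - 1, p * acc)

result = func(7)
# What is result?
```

Accumulator trace (n, acc): (7, 1) -> (6, 7) -> (5, 42) -> (4, 210) -> (3, 840) -> (2, 2520) -> (1, 5040) -> return 5040

Answer: 5040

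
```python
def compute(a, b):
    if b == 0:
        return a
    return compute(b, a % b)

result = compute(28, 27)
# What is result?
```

compute(28, 27) -> compute(27, 1) -> compute(1, 0) -> 1

Answer: 1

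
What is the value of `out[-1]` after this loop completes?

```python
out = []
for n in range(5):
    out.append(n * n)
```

Last element of squares 0 to 4
`out` takes the values: [] → [0] → [0, 1] → [0, 1, 4] → [0, 1, 4, 9] → [0, 1, 4, 9, 16]
So `out[-1]` = 16

Answer: 16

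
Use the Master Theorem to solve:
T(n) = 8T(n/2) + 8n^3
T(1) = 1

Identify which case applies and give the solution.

a=8, b=2, f(n)=8n^3. log_2(8) = 3. Since c=3 = 3, Case 2 applies: T(n) = Θ(n^log_b(a) · log n) = O(n^3 log n).

Answer: O(n^3 log n) - Case 2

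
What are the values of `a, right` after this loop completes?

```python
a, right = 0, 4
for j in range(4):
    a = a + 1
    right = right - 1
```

a goes 0→4, right goes 4→0
`a, right` takes the values: (0, 4) → (1, 4) → (1, 3) → (2, 3) → (2, 2) → (3, 2) → (3, 1) → (4, 1) → (4, 0)

Answer: 4, 0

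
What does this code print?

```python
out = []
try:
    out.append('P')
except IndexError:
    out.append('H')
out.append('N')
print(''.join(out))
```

Execution trace: 'P' (try body, no exception) → 'N' (after the try/except). Output: PN

Answer: PN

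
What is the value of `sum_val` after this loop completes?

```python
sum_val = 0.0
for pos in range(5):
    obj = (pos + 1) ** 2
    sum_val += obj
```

Sum of squared losses 1² + 2² + ... + 5²
`sum_val` takes the values: 0.0 → 1.0 → 5.0 → 14.0 → 30.0 → 55.0

Answer: 55.0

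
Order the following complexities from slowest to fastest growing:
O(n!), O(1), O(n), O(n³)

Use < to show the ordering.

Ordered by growth rate: O(1) < O(n) < O(n³) < O(n!)

Answer: O(1) < O(n) < O(n³) < O(n!)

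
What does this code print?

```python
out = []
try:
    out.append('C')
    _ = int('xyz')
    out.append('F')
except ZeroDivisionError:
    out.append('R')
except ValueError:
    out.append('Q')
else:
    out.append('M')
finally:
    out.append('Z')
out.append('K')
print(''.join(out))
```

Execution trace: 'C' (try body) → 'Q' (except ValueError) → 'Z' (finally) → 'K' (after the try/except). Output: CQZK

Answer: CQZK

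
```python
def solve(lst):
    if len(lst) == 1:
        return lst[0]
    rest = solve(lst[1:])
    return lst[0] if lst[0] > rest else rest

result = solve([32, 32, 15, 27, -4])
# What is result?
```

Recursive max over [32, 32, 15, 27, -4] = 32

Answer: 32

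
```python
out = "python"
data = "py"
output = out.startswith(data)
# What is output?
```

Trace:
`out = "python"` → out = 'python'
`data = "py"` → data = 'py'
`output = out.startswith(data)` → output = True
So output = True

Answer: True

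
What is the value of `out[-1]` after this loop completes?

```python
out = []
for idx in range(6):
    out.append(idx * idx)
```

Last element of squares 0 to 5
`out` takes the values: [] → [0] → [0, 1] → [0, 1, 4] → [0, 1, 4, 9] → [0, 1, 4, 9, 16] → [0, 1, 4, 9, 16, 25]
So `out[-1]` = 25

Answer: 25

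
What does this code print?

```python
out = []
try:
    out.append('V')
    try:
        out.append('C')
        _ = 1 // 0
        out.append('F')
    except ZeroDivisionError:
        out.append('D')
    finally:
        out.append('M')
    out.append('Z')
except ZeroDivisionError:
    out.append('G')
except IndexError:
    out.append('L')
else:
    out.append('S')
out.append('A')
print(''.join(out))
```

Execution trace: 'V' (try body) → 'C' (inner try body) → 'D' (inner except ZeroDivisionError) → 'M' (inner finally) → 'Z' (try body, no exception) → 'S' (else) → 'A' (after the try/except). Output: VCDMZSA

Answer: VCDMZSA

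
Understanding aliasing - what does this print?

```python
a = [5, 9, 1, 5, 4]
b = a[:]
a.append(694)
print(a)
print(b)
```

Key concept: slice [:] creates copy.
Step by step:
`a = [5, 9, 1, 5, 4]` → a = [5, 9, 1, 5, 4]
`b = a[:]` → b = [5, 9, 1, 5, 4]
`a.append(694)` → a = [5, 9, 1, 5, 4, 694]
`print(a)` → prints [5, 9, 1, 5, 4, 694]
`print(b)` → prints [5, 9, 1, 5, 4]

Answer:
[5, 9, 1, 5, 4, 694]
[5, 9, 1, 5, 4]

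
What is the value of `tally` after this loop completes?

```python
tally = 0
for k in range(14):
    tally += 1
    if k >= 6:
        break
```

Loop breaks when k reaches 6, tally is 7
`tally` takes the values: 0 → 1 → 2 → 3 → 4 → 5 → 6 → 7

Answer: 7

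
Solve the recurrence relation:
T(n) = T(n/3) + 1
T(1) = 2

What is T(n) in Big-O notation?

Each step divides n by 3 and adds 1. After log_3(n) steps we reach T(1)=2. So T(n) = 1·log_3(n) + 2 = O(log n).

Answer: O(log n)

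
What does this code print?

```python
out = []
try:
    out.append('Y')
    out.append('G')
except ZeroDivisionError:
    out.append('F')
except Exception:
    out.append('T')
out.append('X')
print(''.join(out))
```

Execution trace: 'Y' (try body) → 'G' (try body, no exception) → 'X' (after the try/except). Output: YGX

Answer: YGX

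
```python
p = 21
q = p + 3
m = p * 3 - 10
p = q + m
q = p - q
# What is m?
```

Trace:
`p = 21` → p = 21
`q = p + 3` → q = 24
`m = p * 3 - 10` → m = 53
`p = q + m` → p = 77
`q = p - q` → q = 53
So m = 53

Answer: 53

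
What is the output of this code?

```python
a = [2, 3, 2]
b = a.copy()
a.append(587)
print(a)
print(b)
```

Key concept: list.copy() creates independent copy.
Step by step:
`a = [2, 3, 2]` → a = [2, 3, 2]
`b = a.copy()` → b = [2, 3, 2]
`a.append(587)` → a = [2, 3, 2, 587]
`print(a)` → prints [2, 3, 2, 587]
`print(b)` → prints [2, 3, 2]

Answer:
[2, 3, 2, 587]
[2, 3, 2]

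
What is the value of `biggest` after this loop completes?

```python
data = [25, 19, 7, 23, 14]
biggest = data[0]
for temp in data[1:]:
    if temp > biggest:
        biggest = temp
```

Maximum of [25, 19, 7, 23, 14]
`biggest` takes the values: 25

Answer: 25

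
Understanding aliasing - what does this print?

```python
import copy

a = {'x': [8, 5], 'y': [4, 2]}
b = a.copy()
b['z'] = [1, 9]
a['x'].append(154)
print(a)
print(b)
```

Key concept: shallow copy of dict with mutable values.
Step by step:
`a = {'x': [8, 5], 'y': [4, 2]}` → a = {'x': [8, 5], 'y': [4, 2]}
`b = a.copy()` → b = {'x': [8, 5], 'y': [4, 2]}
`b['z'] = [1, 9]` → b = {'x': [8, 5], 'y': [4, 2], 'z': [1, 9]}
`a['x'].append(154)` → a = {'x': [8, 5, 154], 'y': [4, 2]}; b = {'x': [8, 5, 154], 'y': [4, 2], 'z': [1, 9]}
`print(a)` → prints {'x': [8, 5, 154], 'y': [4, 2]}
`print(b)` → prints {'x': [8, 5, 154], 'y': [4, 2], 'z': [1, 9]}

Answer:
{'x': [8, 5, 154], 'y': [4, 2]}
{'x': [8, 5, 154], 'y': [4, 2], 'z': [1, 9]}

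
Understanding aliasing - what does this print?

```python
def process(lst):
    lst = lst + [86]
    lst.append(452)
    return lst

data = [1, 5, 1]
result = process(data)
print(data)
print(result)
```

Key concept: rebinding parameter vs mutation.
Step by step:
`data = [1, 5, 1]` → data = [1, 5, 1]
`result = process(data)` → result = [1, 5, 1, 86, 452]
`print(data)` → prints [1, 5, 1]
`print(result)` → prints [1, 5, 1, 86, 452]

Answer:
[1, 5, 1]
[1, 5, 1, 86, 452]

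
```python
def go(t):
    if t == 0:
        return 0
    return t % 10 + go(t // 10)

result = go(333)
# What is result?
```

Sum of digits of 333: 3 + 3 + 3 = 9

Answer: 9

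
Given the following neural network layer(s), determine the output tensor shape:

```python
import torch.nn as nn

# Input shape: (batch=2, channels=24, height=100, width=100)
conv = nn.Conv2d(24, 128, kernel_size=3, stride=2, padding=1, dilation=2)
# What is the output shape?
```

Input: (2, 24, 100, 100) -> Output: (2, 128, 49, 49)

Answer: (2, 128, 49, 49)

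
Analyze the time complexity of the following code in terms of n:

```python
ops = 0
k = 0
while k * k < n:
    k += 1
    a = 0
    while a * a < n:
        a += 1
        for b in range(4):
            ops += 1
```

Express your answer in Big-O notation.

Each loop level contributes: √n × √n × 1. Multiplying the contributions gives O(n).

Answer: O(n)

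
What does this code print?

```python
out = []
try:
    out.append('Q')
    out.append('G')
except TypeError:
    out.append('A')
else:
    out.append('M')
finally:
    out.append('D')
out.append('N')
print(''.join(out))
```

Execution trace: 'Q' (try body) → 'G' (try body, no exception) → 'M' (else) → 'D' (finally) → 'N' (after the try/except). Output: QGMDN

Answer: QGMDN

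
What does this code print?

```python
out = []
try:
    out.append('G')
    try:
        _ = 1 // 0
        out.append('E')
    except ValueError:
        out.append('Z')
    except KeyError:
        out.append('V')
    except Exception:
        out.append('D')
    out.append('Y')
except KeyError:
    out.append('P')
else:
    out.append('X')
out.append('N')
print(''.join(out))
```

Execution trace: 'G' (try body) → 'D' (inner except Exception) → 'Y' (try body, no exception) → 'X' (else) → 'N' (after the try/except). Output: GDYXN

Answer: GDYXN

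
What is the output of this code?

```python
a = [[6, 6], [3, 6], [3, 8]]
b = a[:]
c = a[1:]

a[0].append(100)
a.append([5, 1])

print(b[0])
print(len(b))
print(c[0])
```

Key concept: slice with nested mutation.
Step by step:
`a = [[6, 6], [3, 6], [3, 8]]` → a = [[6, 6], [3, 6], [3, 8]]
`b = a[:]` → b = [[6, 6], [3, 6], [3, 8]]
`c = a[1:]` → c = [[3, 6], [3, 8]]
`a[0].append(100)` → a = [[6, 6, 100], [3, 6], [3, 8]]; b = [[6, 6, 100], [3, 6], [3, 8]]
`a.append([5, 1])` → a = [[6, 6, 100], [3, 6], [3, 8], [5, 1]]
`print(b[0])` → prints [6, 6, 100]
`print(len(b))` → prints 3
`print(c[0])` → prints [3, 6]

Answer:
[6, 6, 100]
3
[3, 6]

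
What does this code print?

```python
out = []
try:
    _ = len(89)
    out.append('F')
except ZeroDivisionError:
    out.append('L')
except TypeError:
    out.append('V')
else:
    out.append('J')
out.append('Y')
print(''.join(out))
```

Execution trace: 'V' (except TypeError) → 'Y' (after the try/except). Output: VY

Answer: VY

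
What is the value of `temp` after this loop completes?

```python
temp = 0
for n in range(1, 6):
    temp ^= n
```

XOR of 1 to 5
`temp` takes the values: 0 → 1 → 3 → 0 → 4 → 1

Answer: 1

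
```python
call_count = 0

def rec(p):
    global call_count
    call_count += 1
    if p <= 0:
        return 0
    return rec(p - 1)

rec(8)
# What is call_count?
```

Linear recursion stepping by 1: 9 calls from p=8 down to ≤0.

Answer: 9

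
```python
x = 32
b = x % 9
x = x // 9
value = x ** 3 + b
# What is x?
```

Trace:
`x = 32` → x = 32
`b = x % 9` → b = 5
`x = x // 9` → x = 3
`value = x ** 3 + b` → value = 32
So x = 3

Answer: 3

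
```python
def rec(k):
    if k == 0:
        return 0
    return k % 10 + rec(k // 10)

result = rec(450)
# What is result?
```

Sum of digits of 450: 0 + 5 + 4 = 9

Answer: 9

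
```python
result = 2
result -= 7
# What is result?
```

Trace:
`result = 2` → result = 2
`result -= 7` → result = -5
So result = -5

Answer: -5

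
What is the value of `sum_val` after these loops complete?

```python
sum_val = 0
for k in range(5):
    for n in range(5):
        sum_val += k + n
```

Sum of all k+n for k,n in 5x5
`sum_val` takes the values: 0 → 1 → 3 → 6 → 10 → 11 → 13 → 16 → 20 → 25 → 27 → 30 → 34 → 39 → 45 → 48 → 52 → 57 → 63 → 70 → 74 → 79 → 85 → 92 → 100

Answer: 100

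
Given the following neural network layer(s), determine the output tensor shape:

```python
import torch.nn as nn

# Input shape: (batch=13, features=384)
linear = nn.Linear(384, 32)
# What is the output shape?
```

Input: (13, 384) -> Output: (13, 32)

Answer: (13, 32)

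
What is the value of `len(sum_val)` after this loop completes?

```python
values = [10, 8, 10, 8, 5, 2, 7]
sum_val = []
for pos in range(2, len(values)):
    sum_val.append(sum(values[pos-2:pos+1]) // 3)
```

Number of 3-element averages
`sum_val` takes the values: [] → [9] → [9, 8] → [9, 8, 7] → [9, 8, 7, 5] → [9, 8, 7, 5, 4]
So `len(sum_val)` = 5

Answer: 5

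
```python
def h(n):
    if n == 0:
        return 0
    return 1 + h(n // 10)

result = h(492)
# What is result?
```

Count of digits of 492: 3

Answer: 3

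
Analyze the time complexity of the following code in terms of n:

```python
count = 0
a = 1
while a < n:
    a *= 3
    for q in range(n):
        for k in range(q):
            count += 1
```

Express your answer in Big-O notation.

Each loop level contributes: log n × n × n. Multiplying the contributions gives O(n^2 log n).

Answer: O(n^2 log n)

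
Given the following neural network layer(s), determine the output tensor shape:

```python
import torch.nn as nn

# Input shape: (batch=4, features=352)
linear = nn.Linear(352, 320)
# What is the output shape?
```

Input: (4, 352) -> Output: (4, 320)

Answer: (4, 320)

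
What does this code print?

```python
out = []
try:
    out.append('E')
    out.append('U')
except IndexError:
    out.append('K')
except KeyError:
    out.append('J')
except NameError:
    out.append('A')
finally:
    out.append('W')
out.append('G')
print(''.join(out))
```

Execution trace: 'E' (try body) → 'U' (try body, no exception) → 'W' (finally) → 'G' (after the try/except). Output: EUWG

Answer: EUWG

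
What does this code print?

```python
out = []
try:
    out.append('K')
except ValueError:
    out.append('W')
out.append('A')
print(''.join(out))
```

Execution trace: 'K' (try body, no exception) → 'A' (after the try/except). Output: KA

Answer: KA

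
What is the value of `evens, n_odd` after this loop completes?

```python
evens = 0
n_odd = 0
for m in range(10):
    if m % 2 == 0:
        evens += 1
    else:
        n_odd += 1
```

Count evens and odds in range(10)
`evens, n_odd` takes the values: (0, 0) → (1, 0) → (1, 1) → (2, 1) → (2, 2) → (3, 2) → (3, 3) → (4, 3) → (4, 4) → (5, 4) → (5, 5)

Answer: 5, 5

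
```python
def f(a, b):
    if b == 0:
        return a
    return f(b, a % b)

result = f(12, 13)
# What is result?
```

f(12, 13) -> f(13, 12) -> f(12, 1) -> f(1, 0) -> 1

Answer: 1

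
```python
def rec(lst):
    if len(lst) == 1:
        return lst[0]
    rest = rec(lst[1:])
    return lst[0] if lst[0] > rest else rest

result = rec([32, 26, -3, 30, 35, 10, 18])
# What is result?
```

Recursive max over [32, 26, -3, 30, 35, 10, 18] = 35

Answer: 35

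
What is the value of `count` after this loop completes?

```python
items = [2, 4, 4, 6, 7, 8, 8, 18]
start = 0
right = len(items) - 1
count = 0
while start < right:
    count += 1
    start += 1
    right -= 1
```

Iterations until pointers meet (list length 8)
`count` takes the values: 0 → 1 → 2 → 3 → 4

Answer: 4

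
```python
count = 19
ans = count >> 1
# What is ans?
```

Trace:
`count = 19` → count = 19
`ans = count >> 1` → ans = 9
So ans = 9

Answer: 9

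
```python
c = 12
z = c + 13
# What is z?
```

Trace:
`c = 12` → c = 12
`z = c + 13` → z = 25
So z = 25

Answer: 25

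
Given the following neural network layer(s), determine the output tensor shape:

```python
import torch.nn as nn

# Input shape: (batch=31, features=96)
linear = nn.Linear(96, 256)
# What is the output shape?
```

Input: (31, 96) -> Output: (31, 256)

Answer: (31, 256)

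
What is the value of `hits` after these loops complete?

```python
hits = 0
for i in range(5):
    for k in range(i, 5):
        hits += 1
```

Upper triangle: 5 + 4 + ... + 1
`hits` takes the values: 0 → 1 → 2 → 3 → 4 → 5 → 6 → 7 → 8 → 9 → 10 → 11 → 12 → 13 → 14 → 15

Answer: 15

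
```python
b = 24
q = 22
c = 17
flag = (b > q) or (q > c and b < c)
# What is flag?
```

Trace:
`b = 24` → b = 24
`q = 22` → q = 22
`c = 17` → c = 17
`flag = (b > q) or (q > c and b < c)` → flag = True
So flag = True

Answer: True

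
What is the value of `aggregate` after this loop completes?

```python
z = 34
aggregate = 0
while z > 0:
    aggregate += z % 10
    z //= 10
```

Sum digits of 34
`aggregate` takes the values: 0 → 4 → 7

Answer: 7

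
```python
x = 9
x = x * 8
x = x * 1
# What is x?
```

Trace:
`x = 9` → x = 9
`x = x * 8` → x = 72
`x = x * 1` → x = 72
So x = 72

Answer: 72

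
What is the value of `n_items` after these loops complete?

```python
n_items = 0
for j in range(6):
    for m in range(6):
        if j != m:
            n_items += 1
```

6² - 6 (exclude diagonal)
`n_items` takes the values: 0 → 1 → 2 → 3 → 4 → 5 → 6 → 7 → 8 → 9 → 10 → 11 → 12 → 13 → 14 → 15 → 16 → 17 → 18 → 19 → 20 → 21 → 22 → 23 → 24 → 25 → 26 → 27 → 28 → 29 → 30

Answer: 30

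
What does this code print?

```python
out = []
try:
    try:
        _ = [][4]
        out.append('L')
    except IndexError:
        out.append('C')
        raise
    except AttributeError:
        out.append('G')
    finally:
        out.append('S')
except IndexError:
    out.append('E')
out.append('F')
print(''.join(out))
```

Execution trace: 'C' (inner except IndexError) → 'S' (inner finally) → 'E' (outer except IndexError) → 'F' (after the try/except). Output: CSEF

Answer: CSEF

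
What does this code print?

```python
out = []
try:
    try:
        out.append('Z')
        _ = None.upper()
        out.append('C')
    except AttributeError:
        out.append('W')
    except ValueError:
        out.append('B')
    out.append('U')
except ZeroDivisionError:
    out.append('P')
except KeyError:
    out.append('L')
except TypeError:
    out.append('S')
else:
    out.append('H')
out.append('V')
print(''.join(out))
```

Execution trace: 'Z' (inner try body) → 'W' (inner except AttributeError) → 'U' (try body, no exception) → 'H' (else) → 'V' (after the try/except). Output: ZWUHV

Answer: ZWUHV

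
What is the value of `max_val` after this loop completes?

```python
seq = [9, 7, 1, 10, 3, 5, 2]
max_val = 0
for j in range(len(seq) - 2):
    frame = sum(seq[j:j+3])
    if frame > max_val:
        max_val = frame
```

Max sum of 3-element window in [9, 7, 1, 10, 3, 5, 2]
`max_val` takes the values: 0 → 17 → 18

Answer: 18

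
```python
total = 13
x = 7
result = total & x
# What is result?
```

Trace:
`total = 13` → total = 13
`x = 7` → x = 7
`result = total & x` → result = 5
So result = 5

Answer: 5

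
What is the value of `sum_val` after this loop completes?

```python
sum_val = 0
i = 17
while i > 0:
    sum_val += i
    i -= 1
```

Sum 17 down to 1
`sum_val` takes the values: 0 → 17 → 33 → 48 → 62 → 75 → 87 → 98 → 108 → 117 → 125 → 132 → 138 → 143 → 147 → 150 → 152 → 153

Answer: 153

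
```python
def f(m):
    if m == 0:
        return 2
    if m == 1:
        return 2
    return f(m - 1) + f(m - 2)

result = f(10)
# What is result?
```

Build up from base cases: f(0)=2, f(1)=2, f(2)=4, f(3)=6, f(4)=10, f(5)=16, f(6)=26, ..., f(10)=178

Answer: 178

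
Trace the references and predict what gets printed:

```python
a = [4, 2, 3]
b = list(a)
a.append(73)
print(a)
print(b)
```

Key concept: list() constructor creates copy.
Step by step:
`a = [4, 2, 3]` → a = [4, 2, 3]
`b = list(a)` → b = [4, 2, 3]
`a.append(73)` → a = [4, 2, 3, 73]
`print(a)` → prints [4, 2, 3, 73]
`print(b)` → prints [4, 2, 3]

Answer:
[4, 2, 3, 73]
[4, 2, 3]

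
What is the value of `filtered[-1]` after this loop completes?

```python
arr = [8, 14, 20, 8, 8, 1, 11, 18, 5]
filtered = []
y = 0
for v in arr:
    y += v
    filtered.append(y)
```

Cumulative sum ends at 93
`filtered` takes the values: [] → [8] → [8, 22] → [8, 22, 42] → [8, 22, 42, 50] → [8, 22, 42, 50, 58] → [8, 22, 42, 50, 58, 59] → [8, 22, 42, 50, 58, 59, 70] → [8, 22, 42, 50, 58, 59, 70, 88] → [8, 22, 42, 50, 58, 59, 70, 88, 93]
So `filtered[-1]` = 93

Answer: 93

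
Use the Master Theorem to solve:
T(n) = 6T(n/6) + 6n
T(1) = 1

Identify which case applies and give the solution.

a=6, b=6, f(n)=6n. log_6(6) = 1. Since c=1 = 1, Case 2 applies: T(n) = Θ(n^log_b(a) · log n) = O(n log n).

Answer: O(n log n) - Case 2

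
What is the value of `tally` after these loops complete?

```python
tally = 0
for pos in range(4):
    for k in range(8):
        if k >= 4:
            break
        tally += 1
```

Inner breaks at 4, outer runs 4 times
`tally` takes the values: 0 → 1 → 2 → 3 → 4 → 5 → 6 → 7 → 8 → 9 → 10 → 11 → 12 → 13 → 14 → 15 → 16

Answer: 16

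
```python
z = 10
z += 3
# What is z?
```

Trace:
`z = 10` → z = 10
`z += 3` → z = 13
So z = 13

Answer: 13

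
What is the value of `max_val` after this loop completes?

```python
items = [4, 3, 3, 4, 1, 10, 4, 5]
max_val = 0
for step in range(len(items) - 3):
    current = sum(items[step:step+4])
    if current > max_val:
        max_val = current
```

Max sum of 4-element window in [4, 3, 3, 4, 1, 10, 4, 5]
`max_val` takes the values: 0 → 14 → 18 → 19 → 20

Answer: 20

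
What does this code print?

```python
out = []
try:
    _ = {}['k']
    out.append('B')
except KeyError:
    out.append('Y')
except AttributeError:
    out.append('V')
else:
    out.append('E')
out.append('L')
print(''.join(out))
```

Execution trace: 'Y' (except KeyError) → 'L' (after the try/except). Output: YL

Answer: YL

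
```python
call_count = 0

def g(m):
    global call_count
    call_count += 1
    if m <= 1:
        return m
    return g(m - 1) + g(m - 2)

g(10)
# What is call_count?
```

Calls(m) = 1 + Calls(m-1) + Calls(m-2); Calls(0)=Calls(1)=1. For m=10 this gives 177.

Answer: 177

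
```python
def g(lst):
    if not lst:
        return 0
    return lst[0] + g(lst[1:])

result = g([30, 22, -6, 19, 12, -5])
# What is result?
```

30 + 22 + (-6) + 19 + 12 + (-5) + 0 = 72

Answer: 72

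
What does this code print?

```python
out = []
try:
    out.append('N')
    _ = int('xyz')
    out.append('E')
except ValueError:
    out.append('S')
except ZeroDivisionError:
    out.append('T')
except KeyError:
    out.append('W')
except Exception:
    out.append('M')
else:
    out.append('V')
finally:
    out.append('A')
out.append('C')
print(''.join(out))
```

Execution trace: 'N' (try body) → 'S' (except ValueError) → 'A' (finally) → 'C' (after the try/except). Output: NSAC

Answer: NSAC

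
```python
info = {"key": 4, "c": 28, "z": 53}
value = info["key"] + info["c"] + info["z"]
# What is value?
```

Trace:
`info = {"key": 4, "c": 28, "z": 53}` → info = {'key': 4, 'c': 28, 'z': 53}
`value = info["key"] + info["c"] + info["z"]` → value = 85
So value = 85

Answer: 85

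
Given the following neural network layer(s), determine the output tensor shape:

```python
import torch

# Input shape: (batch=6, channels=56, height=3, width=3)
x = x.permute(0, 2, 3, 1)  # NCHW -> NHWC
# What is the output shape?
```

Input: (6, 56, 3, 3) -> Output: (6, 3, 3, 56)

Answer: (6, 3, 3, 56)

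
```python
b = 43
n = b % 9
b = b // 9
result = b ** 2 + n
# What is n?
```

Trace:
`b = 43` → b = 43
`n = b % 9` → n = 7
`b = b // 9` → b = 4
`result = b ** 2 + n` → result = 23
So n = 7

Answer: 7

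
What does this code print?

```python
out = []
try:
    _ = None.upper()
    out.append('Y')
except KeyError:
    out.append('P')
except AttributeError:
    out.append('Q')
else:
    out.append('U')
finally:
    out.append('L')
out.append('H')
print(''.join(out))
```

Execution trace: 'Q' (except AttributeError) → 'L' (finally) → 'H' (after the try/except). Output: QLH

Answer: QLH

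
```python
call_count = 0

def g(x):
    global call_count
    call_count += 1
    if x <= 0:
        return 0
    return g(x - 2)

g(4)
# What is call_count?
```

Linear recursion stepping by 2: 3 calls from x=4 down to ≤0.

Answer: 3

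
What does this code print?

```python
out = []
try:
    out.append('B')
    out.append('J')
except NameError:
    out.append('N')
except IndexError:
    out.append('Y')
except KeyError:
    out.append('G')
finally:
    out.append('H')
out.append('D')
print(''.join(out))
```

Execution trace: 'B' (try body) → 'J' (try body, no exception) → 'H' (finally) → 'D' (after the try/except). Output: BJHD

Answer: BJHD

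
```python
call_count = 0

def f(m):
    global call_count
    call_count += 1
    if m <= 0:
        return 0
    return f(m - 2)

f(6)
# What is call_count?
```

Linear recursion stepping by 2: 4 calls from m=6 down to ≤0.

Answer: 4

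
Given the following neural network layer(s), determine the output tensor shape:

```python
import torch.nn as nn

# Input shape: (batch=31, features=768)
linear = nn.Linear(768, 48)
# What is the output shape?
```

Input: (31, 768) -> Output: (31, 48)

Answer: (31, 48)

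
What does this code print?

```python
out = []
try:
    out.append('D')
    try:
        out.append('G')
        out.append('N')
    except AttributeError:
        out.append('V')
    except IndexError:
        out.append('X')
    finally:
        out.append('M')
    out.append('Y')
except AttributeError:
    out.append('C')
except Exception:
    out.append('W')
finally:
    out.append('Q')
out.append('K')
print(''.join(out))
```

Execution trace: 'D' (try body) → 'G' (inner try body) → 'N' (inner try body, no exception) → 'M' (inner finally) → 'Y' (try body, no exception) → 'Q' (finally) → 'K' (after the try/except). Output: DGNMYQK

Answer: DGNMYQK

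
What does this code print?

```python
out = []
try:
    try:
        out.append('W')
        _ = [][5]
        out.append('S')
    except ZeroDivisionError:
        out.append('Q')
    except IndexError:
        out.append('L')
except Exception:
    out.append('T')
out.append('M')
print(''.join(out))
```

Execution trace: 'W' (inner try body) → 'L' (inner except IndexError) → 'M' (after the try/except). Output: WLM

Answer: WLM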